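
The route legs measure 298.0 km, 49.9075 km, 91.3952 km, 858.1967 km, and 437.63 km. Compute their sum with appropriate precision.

298.0 km + 49.9075 km + 91.3952 km + 858.1967 km + 437.63 km = 1735.1294 km.
Addition/subtraction keeps the fewest decimal places: 298.0 → 1 decimal place, 49.9075 → 4 decimal places, 91.3952 → 4 decimal places, 858.1967 → 4 decimal places, 437.63 → 2 decimal places; limit is 1.
Rounded to 1 decimal place: 1735.1 km.

1735.1 km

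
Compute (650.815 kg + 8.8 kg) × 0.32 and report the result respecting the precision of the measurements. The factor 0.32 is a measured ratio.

2.1 × 10^2 kg

650.815 kg + 8.8 kg = 659.615 kg; the sum is limited to 1 decimal place (4 s.f.).
Carrying full precision, 659.615 × 0.32 = 211.0768 kg; 0.32 has 2 s.f., so the result keeps min(4, 2) = 2 s.f.
Rounded to 2 significant figures: 2.1 × 10^2 kg.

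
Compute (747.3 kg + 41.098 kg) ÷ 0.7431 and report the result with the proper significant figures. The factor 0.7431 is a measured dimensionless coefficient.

747.3 kg + 41.098 kg = 788.398 kg; the sum is limited to 1 decimal place (4 s.f.).
Carrying full precision, 788.398 ÷ 0.7431 = 1060.9581483… kg; 0.7431 has 4 s.f., so the result keeps min(4, 4) = 4 s.f.
Rounded to 4 significant figures: 1061 kg.

1061 kg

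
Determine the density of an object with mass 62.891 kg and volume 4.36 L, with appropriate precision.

density = 62.891 kg ÷ 4.36 L = 14.4245412844… kg/L.
62.891 has 5 significant figures; 4.36 has 3.
Division/multiplication keeps the fewest: 3 significant figures.
Rounded: 14.4 kg/L.

14.4 kg/L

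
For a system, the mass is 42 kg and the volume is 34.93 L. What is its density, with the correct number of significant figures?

density = 42 kg ÷ 34.93 L = 1.20240480962… kg/L.
42 has 2 significant figures; 34.93 has 4.
Division/multiplication keeps the fewest: 2 significant figures.
Rounded: 1.2 kg/L.

1.2 kg/L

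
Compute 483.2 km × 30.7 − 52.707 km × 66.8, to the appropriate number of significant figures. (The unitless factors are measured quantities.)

1.13 × 10^4 km

483.2 × 30.7 = 14834.24 → 1.48 × 10^4 km (3 s.f., last digit at the 10^2 place).
52.707 × 66.8 = 3520.8276 → 3.52 × 10^3 km (3 s.f., last digit at the 10^1 place).
Difference: 11313.4124 km; keep the coarser place, 10^2.
Result: 1.13 × 10^4 km.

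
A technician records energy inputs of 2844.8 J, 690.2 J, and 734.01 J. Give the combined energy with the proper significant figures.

4269.0 J

2844.8 J + 690.2 J + 734.01 J = 4269.01 J.
Addition/subtraction keeps the fewest decimal places: 2844.8 → 1 decimal place, 690.2 → 1 decimal place, 734.01 → 2 decimal places; limit is 1.
Rounded to 1 decimal place: 4269.0 J.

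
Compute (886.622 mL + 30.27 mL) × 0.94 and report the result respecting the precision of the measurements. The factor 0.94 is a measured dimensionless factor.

886.622 mL + 30.27 mL = 916.892 mL; the sum is limited to 2 decimal places (5 s.f.).
Carrying full precision, 916.892 × 0.94 = 861.87848 mL; 0.94 has 2 s.f., so the result keeps min(5, 2) = 2 s.f.
Rounded to 2 significant figures: 8.6 × 10² mL.

8.6 × 10² mL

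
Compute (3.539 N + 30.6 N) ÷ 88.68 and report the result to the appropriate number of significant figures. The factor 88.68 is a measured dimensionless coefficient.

3.539 N + 30.6 N = 34.139 N; the sum is limited to 1 decimal place (3 s.f.).
Carrying full precision, 34.139 ÷ 88.68 = 0.384968425801… N; 88.68 has 4 s.f., so the result keeps min(3, 4) = 3 s.f.
Rounded to 3 significant figures: 0.385 N.

0.385 N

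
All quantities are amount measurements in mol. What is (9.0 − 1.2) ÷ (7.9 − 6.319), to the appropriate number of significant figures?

9.0 − 1.2 = 7.8, limited to 1 d.p. → 2 s.f.; 7.9 − 6.319 = 1.581, limited to 1 d.p. → 2 s.f.
Carrying full precision, 7.8 ÷ 1.581 = 4.93358633776…; keep min(2, 2) = 2 s.f.
Rounded to 2 significant figures: 4.9.

4.9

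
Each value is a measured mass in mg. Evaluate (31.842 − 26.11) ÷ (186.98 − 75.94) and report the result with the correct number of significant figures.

31.842 − 26.11 = 5.732, limited to 2 d.p. → 3 s.f.; 186.98 − 75.94 = 111.04, limited to 2 d.p. → 5 s.f.
Carrying full precision, 5.732 ÷ 111.04 = 0.051621037464…; keep min(3, 5) = 3 s.f.
Rounded to 3 significant figures: 0.0516.

0.0516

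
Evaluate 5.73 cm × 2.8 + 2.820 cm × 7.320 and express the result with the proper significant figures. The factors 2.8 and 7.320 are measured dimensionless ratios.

5.73 × 2.8 = 16.044 → 16 cm (2 s.f., last digit at the 10^0 place).
2.820 × 7.320 = 20.6424 → 20.64 cm (4 s.f., last digit at the 10^-2 place).
Sum: 36.6864 cm; keep the coarser place, 10^0.
Result: 37 cm.

37 cm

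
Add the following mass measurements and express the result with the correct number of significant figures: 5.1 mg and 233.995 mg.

5.1 mg + 233.995 mg = 239.095 mg.
Addition/subtraction keeps the fewest decimal places: 5.1 → 1 decimal place, 233.995 → 3 decimal places; limit is 1.
Rounded to 1 decimal place: 239.1 mg.

239.1 mg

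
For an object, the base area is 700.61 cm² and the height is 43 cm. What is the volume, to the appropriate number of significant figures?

3.0 × 10^4 cm³

volume = 700.61 cm² × 43 cm = 30126.23 cm³.
700.61 has 5 significant figures; 43 has 2.
Division/multiplication keeps the fewest: 2 significant figures.
Rounded: 3.0 × 10^4 cm³.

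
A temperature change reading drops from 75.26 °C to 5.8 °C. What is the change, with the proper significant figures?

69.5 °C

75.26 °C − 5.8 °C = 69.46 °C.
Addition/subtraction keeps the fewest decimal places: 75.26 → 2 decimal places, 5.8 → 1 decimal place; limit is 1.
Rounded to 1 decimal place: 69.5 °C.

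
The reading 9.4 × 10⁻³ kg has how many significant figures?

2

9.4 × 10⁻³: in scientific notation every digit of the coefficient is significant.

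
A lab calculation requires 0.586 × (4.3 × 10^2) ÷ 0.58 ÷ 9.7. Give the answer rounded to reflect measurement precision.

45

0.586 × (4.3 × 10^2) ÷ 0.58 ÷ 9.7 = 44.7884820476…
Multiplication/division keeps the fewest significant figures: 0.586 → 3 s.f., 4.3 × 10^2 → 2 s.f., 0.58 → 2 s.f., 9.7 → 2 s.f.; limit is 2.
Rounded to 2 significant figures: 45.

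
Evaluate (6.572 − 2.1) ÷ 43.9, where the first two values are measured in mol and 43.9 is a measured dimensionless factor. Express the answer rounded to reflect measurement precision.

6.572 mol − 2.1 mol = 4.472 mol; the difference is limited to 1 decimal place (2 s.f.).
Carrying full precision, 4.472 ÷ 43.9 = 0.101867881549… mol; 43.9 has 3 s.f., so the result keeps min(2, 3) = 2 s.f.
Rounded to 2 significant figures: 0.10 mol.

0.10 mol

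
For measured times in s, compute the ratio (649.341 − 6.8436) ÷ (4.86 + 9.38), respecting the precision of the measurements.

45.12

649.341 − 6.8436 = 642.4974, limited to 3 d.p. → 6 s.f.; 4.86 + 9.38 = 14.24, limited to 2 d.p. → 4 s.f.
Carrying full precision, 642.4974 ÷ 14.24 = 45.1191994382…; keep min(6, 4) = 4 s.f.
Rounded to 4 significant figures: 45.12.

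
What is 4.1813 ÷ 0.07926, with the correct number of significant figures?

4.1813 ÷ 0.07926 = 52.754226596…
Multiplication/division keeps the fewest significant figures: 4.1813 → 5 s.f., 0.07926 → 4 s.f.; limit is 4.
Rounded to 4 significant figures: 52.75.

52.75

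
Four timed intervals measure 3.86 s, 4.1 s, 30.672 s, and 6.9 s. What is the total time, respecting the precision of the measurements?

45.5 s

3.86 s + 4.1 s + 30.672 s + 6.9 s = 45.532 s.
Addition/subtraction keeps the fewest decimal places: 3.86 → 2 decimal places, 4.1 → 1 decimal place, 30.672 → 3 decimal places, 6.9 → 1 decimal place; limit is 1.
Rounded to 1 decimal place: 45.5 s.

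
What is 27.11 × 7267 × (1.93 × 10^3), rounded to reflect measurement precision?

3.80 × 10^8

27.11 × 7267 × (1.93 × 10^3) = 380226154.1
Multiplication/division keeps the fewest significant figures: 27.11 → 4 s.f., 7267 → 4 s.f., 1.93 × 10^3 → 3 s.f.; limit is 3.
Rounded to 3 significant figures: 3.80 × 10^8.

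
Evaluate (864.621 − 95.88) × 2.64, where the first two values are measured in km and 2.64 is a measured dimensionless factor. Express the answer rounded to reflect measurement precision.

864.621 km − 95.88 km = 768.741 km; the difference is limited to 2 decimal places (5 s.f.).
Carrying full precision, 768.741 × 2.64 = 2029.47624 km; 2.64 has 3 s.f., so the result keeps min(5, 3) = 3 s.f.
Rounded to 3 significant figures: 2.03 × 10³ km.

2.03 × 10³ km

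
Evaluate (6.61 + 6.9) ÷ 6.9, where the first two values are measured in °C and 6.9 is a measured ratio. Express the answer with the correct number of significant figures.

2.0 °C

6.61 °C + 6.9 °C = 13.51 °C; the sum is limited to 1 decimal place (3 s.f.).
Carrying full precision, 13.51 ÷ 6.9 = 1.95797101449… °C; 6.9 has 2 s.f., so the result keeps min(3, 2) = 2 s.f.
Rounded to 2 significant figures: 2.0 °C.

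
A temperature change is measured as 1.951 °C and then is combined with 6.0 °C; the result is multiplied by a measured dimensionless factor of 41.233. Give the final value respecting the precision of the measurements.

1.951 °C + 6.0 °C = 7.951 °C; the sum is limited to 1 decimal place (2 s.f.).
Carrying full precision, 7.951 × 41.233 = 327.843583 °C; 41.233 has 5 s.f., so the result keeps min(2, 5) = 2 s.f.
Rounded to 2 significant figures: 3.3 × 10² °C.

3.3 × 10² °C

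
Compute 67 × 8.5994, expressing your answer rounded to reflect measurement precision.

67 × 8.5994 = 576.1598
Multiplication/division keeps the fewest significant figures: 67 → 2 s.f., 8.5994 → 5 s.f.; limit is 2.
Rounded to 2 significant figures: 5.8 × 10².

5.8 × 10²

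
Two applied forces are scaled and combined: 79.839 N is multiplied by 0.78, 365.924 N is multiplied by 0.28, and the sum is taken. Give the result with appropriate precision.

79.839 × 0.78 = 62.27442 → 62 N (2 s.f., last digit at the 10^0 place).
365.924 × 0.28 = 102.45872 → 1.0 × 10² N (2 s.f., last digit at the 10^1 place).
Sum: 164.73314 N; keep the coarser place, 10^1.
Result: 1.6 × 10² N.

1.6 × 10² N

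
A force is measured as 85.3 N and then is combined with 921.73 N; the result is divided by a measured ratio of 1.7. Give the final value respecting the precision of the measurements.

85.3 N + 921.73 N = 1007.03 N; the sum is limited to 1 decimal place (5 s.f.).
Carrying full precision, 1007.03 ÷ 1.7 = 592.370588235… N; 1.7 has 2 s.f., so the result keeps min(5, 2) = 2 s.f.
Rounded to 2 significant figures: 5.9 × 10² N.

5.9 × 10² N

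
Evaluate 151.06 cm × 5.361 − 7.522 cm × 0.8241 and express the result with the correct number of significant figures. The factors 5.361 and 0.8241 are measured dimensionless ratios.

803.6 cm

151.06 × 5.361 = 809.83266 → 809.8 cm (4 s.f., last digit at the 10^-1 place).
7.522 × 0.8241 = 6.1988802 → 6.199 cm (4 s.f., last digit at the 10^-3 place).
Difference: 803.6337798 cm; keep the coarser place, 10^-1.
Result: 803.6 cm.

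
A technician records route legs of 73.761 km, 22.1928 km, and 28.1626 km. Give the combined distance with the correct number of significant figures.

73.761 km + 22.1928 km + 28.1626 km = 124.1164 km.
Addition/subtraction keeps the fewest decimal places: 73.761 → 3 decimal places, 22.1928 → 4 decimal places, 28.1626 → 4 decimal places; limit is 3.
Rounded to 3 decimal places: 124.116 km.

124.116 km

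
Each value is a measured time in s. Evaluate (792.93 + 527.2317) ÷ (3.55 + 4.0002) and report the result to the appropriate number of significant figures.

175

792.93 + 527.2317 = 1320.1617, limited to 2 d.p. → 6 s.f.; 3.55 + 4.0002 = 7.5502, limited to 2 d.p. → 3 s.f.
Carrying full precision, 1320.1617 ÷ 7.5502 = 174.851222484…; keep min(6, 3) = 3 s.f.
Rounded to 3 significant figures: 175.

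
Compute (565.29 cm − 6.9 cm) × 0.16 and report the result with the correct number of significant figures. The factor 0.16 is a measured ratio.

89 cm

565.29 cm − 6.9 cm = 558.39 cm; the difference is limited to 1 decimal place (4 s.f.).
Carrying full precision, 558.39 × 0.16 = 89.3424 cm; 0.16 has 2 s.f., so the result keeps min(4, 2) = 2 s.f.
Rounded to 2 significant figures: 89 cm.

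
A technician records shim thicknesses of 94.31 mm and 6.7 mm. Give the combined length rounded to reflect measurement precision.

101.0 mm

94.31 mm + 6.7 mm = 101.01 mm.
Addition/subtraction keeps the fewest decimal places: 94.31 → 2 decimal places, 6.7 → 1 decimal place; limit is 1.
Rounded to 1 decimal place: 101.0 mm.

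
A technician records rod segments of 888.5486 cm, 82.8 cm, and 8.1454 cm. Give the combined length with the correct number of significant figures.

979.5 cm

888.5486 cm + 82.8 cm + 8.1454 cm = 979.4940 cm.
Addition/subtraction keeps the fewest decimal places: 888.5486 → 4 decimal places, 82.8 → 1 decimal place, 8.1454 → 4 decimal places; limit is 1.
Rounded to 1 decimal place: 979.5 cm.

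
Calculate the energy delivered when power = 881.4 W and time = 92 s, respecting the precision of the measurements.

8.1 × 10^4 J

energy delivered = 881.4 W × 92 s = 81088.8 J.
881.4 has 4 significant figures; 92 has 2.
Division/multiplication keeps the fewest: 2 significant figures.
Rounded: 8.1 × 10^4 J.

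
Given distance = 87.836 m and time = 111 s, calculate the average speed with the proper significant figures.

0.791 m/s

average speed = 87.836 m ÷ 111 s = 0.791315315315… m/s.
87.836 has 5 significant figures; 111 has 3.
Division/multiplication keeps the fewest: 3 significant figures.
Rounded: 0.791 m/s.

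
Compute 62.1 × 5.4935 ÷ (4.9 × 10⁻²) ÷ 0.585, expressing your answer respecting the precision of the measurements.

1.2 × 10⁴

62.1 × 5.4935 ÷ (4.9 × 10⁻²) ÷ 0.585 = 11901.1459969…
Multiplication/division keeps the fewest significant figures: 62.1 → 3 s.f., 5.4935 → 5 s.f., 4.9 × 10⁻² → 2 s.f., 0.585 → 3 s.f.; limit is 2.
Rounded to 2 significant figures: 1.2 × 10⁴.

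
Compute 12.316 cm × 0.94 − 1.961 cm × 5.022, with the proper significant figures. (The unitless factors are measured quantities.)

12.316 × 0.94 = 11.57704 → 12 cm (2 s.f., last digit at the 10^0 place).
1.961 × 5.022 = 9.848142 → 9.848 cm (4 s.f., last digit at the 10^-3 place).
Difference: 1.728898 cm; keep the coarser place, 10^0.
Result: 2 cm.

2 cm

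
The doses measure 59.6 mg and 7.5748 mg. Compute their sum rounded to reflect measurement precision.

67.2 mg

59.6 mg + 7.5748 mg = 67.1748 mg.
Addition/subtraction keeps the fewest decimal places: 59.6 → 1 decimal place, 7.5748 → 4 decimal places; limit is 1.
Rounded to 1 decimal place: 67.2 mg.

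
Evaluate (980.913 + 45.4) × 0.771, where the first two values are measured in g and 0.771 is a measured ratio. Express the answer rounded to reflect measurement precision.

980.913 g + 45.4 g = 1026.313 g; the sum is limited to 1 decimal place (5 s.f.).
Carrying full precision, 1026.313 × 0.771 = 791.287323 g; 0.771 has 3 s.f., so the result keeps min(5, 3) = 3 s.f.
Rounded to 3 significant figures: 791 g.

791 g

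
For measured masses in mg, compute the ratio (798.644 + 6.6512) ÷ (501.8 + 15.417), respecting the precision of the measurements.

1.557

798.644 + 6.6512 = 805.2952, limited to 3 d.p. → 6 s.f.; 501.8 + 15.417 = 517.217, limited to 1 d.p. → 4 s.f.
Carrying full precision, 805.2952 ÷ 517.217 = 1.55697743887…; keep min(6, 4) = 4 s.f.
Rounded to 4 significant figures: 1.557.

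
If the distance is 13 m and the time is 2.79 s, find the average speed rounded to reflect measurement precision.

average speed = 13 m ÷ 2.79 s = 4.65949820789… m/s.
13 has 2 significant figures; 2.79 has 3.
Division/multiplication keeps the fewest: 2 significant figures.
Rounded: 4.7 m/s.

4.7 m/s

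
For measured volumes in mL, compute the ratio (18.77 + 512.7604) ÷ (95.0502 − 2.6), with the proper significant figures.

18.77 + 512.7604 = 531.5304, limited to 2 d.p. → 5 s.f.; 95.0502 − 2.6 = 92.4502, limited to 1 d.p. → 3 s.f.
Carrying full precision, 531.5304 ÷ 92.4502 = 5.74936993105…; keep min(5, 3) = 3 s.f.
Rounded to 3 significant figures: 5.75.

5.75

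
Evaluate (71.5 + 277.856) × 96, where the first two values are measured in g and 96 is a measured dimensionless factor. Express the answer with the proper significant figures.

71.5 g + 277.856 g = 349.356 g; the sum is limited to 1 decimal place (4 s.f.).
Carrying full precision, 349.356 × 96 = 33538.176 g; 96 has 2 s.f., so the result keeps min(4, 2) = 2 s.f.
Rounded to 2 significant figures: 3.4 × 10^4 g.

3.4 × 10^4 g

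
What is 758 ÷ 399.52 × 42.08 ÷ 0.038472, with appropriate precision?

758 ÷ 399.52 × 42.08 ÷ 0.038472 = 2075.20807044…
Multiplication/division keeps the fewest significant figures: 758 → 3 s.f., 399.52 → 5 s.f., 42.08 → 4 s.f., 0.038472 → 5 s.f.; limit is 3.
Rounded to 3 significant figures: 2.08 × 10^3.

2.08 × 10^3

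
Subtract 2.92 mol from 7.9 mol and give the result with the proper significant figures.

7.9 mol − 2.92 mol = 4.98 mol.
Addition/subtraction keeps the fewest decimal places: 7.9 → 1 decimal place, 2.92 → 2 decimal places; limit is 1.
Rounded to 1 decimal place: 5.0 mol.

5.0 mol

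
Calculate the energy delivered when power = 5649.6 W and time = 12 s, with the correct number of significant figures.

6.8 × 10⁴ J

energy delivered = 5649.6 W × 12 s = 67795.2 J.
5649.6 has 5 significant figures; 12 has 2.
Division/multiplication keeps the fewest: 2 significant figures.
Rounded: 6.8 × 10⁴ J.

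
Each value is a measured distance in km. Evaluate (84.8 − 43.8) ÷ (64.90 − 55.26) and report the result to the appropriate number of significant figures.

4.25

84.8 − 43.8 = 41.0, limited to 1 d.p. → 3 s.f.; 64.90 − 55.26 = 9.64, limited to 2 d.p. → 3 s.f.
Carrying full precision, 41.0 ÷ 9.64 = 4.2531120332…; keep min(3, 3) = 3 s.f.
Rounded to 3 significant figures: 4.25.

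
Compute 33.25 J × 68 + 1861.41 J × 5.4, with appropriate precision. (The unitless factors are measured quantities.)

1.2 × 10⁴ J

33.25 × 68 = 2261 → 2.3 × 10³ J (2 s.f., last digit at the 10^2 place).
1861.41 × 5.4 = 10051.614 → 1.0 × 10⁴ J (2 s.f., last digit at the 10^3 place).
Sum: 12312.614 J; keep the coarser place, 10^3.
Result: 1.2 × 10⁴ J.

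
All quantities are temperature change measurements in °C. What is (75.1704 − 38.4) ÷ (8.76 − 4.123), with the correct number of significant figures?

7.93

75.1704 − 38.4 = 36.7704, limited to 1 d.p. → 3 s.f.; 8.76 − 4.123 = 4.637, limited to 2 d.p. → 3 s.f.
Carrying full precision, 36.7704 ÷ 4.637 = 7.92978218676…; keep min(3, 3) = 3 s.f.
Rounded to 3 significant figures: 7.93.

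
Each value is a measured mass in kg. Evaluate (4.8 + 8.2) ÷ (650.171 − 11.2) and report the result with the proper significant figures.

4.8 + 8.2 = 13.0, limited to 1 d.p. → 3 s.f.; 650.171 − 11.2 = 638.971, limited to 1 d.p. → 4 s.f.
Carrying full precision, 13.0 ÷ 638.971 = 0.020345211285…; keep min(3, 4) = 3 s.f.
Rounded to 3 significant figures: 0.0203.

0.0203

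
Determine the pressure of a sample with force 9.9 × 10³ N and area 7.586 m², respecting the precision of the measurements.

pressure = 9.9 × 10³ N ÷ 7.586 m² = 1305.03559188… Pa.
9.9 × 10³ has 2 significant figures; 7.586 has 4.
Division/multiplication keeps the fewest: 2 significant figures.
Rounded: 1.3 × 10³ Pa.

1.3 × 10³ Pa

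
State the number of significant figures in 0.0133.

3

0.0133: leading zeros are not significant.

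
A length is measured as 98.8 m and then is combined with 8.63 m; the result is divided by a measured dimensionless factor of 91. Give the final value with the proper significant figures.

98.8 m + 8.63 m = 107.43 m; the sum is limited to 1 decimal place (4 s.f.).
Carrying full precision, 107.43 ÷ 91 = 1.18054945055… m; 91 has 2 s.f., so the result keeps min(4, 2) = 2 s.f.
Rounded to 2 significant figures: 1.2 m.

1.2 m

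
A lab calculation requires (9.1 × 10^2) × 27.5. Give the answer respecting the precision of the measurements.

2.5 × 10^4

(9.1 × 10^2) × 27.5 = 25025
Multiplication/division keeps the fewest significant figures: 9.1 × 10^2 → 2 s.f., 27.5 → 3 s.f.; limit is 2.
Rounded to 2 significant figures: 2.5 × 10^4.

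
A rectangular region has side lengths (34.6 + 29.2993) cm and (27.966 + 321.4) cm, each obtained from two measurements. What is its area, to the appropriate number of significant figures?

34.6 + 29.2993 = 63.8993, limited to 1 d.p. → 3 s.f.; 27.966 + 321.4 = 349.366, limited to 1 d.p. → 4 s.f.
Carrying full precision, 63.8993 × 349.366 = 22324.2428438; keep min(3, 4) = 3 s.f.
Rounded to 3 significant figures: 2.23 × 10^4 cm².

2.23 × 10^4 cm²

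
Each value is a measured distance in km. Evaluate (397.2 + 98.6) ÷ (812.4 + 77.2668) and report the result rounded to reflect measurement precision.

0.5573

397.2 + 98.6 = 495.8, limited to 1 d.p. → 4 s.f.; 812.4 + 77.2668 = 889.6668, limited to 1 d.p. → 4 s.f.
Carrying full precision, 495.8 ÷ 889.6668 = 0.557287290028…; keep min(4, 4) = 4 s.f.
Rounded to 4 significant figures: 0.5573.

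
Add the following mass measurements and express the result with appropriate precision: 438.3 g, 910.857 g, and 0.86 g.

1350.0 g

438.3 g + 910.857 g + 0.86 g = 1350.017 g.
Addition/subtraction keeps the fewest decimal places: 438.3 → 1 decimal place, 910.857 → 3 decimal places, 0.86 → 2 decimal places; limit is 1.
Rounded to 1 decimal place: 1350.0 g.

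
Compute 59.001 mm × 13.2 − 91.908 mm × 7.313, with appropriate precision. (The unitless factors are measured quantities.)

107 mm

59.001 × 13.2 = 778.8132 → 779 mm (3 s.f., last digit at the 10^0 place).
91.908 × 7.313 = 672.123204 → 672.1 mm (4 s.f., last digit at the 10^-1 place).
Difference: 106.689996 mm; keep the coarser place, 10^0.
Result: 107 mm.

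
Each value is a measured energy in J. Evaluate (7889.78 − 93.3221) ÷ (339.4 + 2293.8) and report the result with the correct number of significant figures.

2.9608

7889.78 − 93.3221 = 7796.4579, limited to 2 d.p. → 6 s.f.; 339.4 + 2293.8 = 2633.2, limited to 1 d.p. → 5 s.f.
Carrying full precision, 7796.4579 ÷ 2633.2 = 2.96083013064…; keep min(6, 5) = 5 s.f.
Rounded to 5 significant figures: 2.9608.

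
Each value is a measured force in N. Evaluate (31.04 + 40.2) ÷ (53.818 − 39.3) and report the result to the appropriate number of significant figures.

31.04 + 40.2 = 71.24, limited to 1 d.p. → 3 s.f.; 53.818 − 39.3 = 14.518, limited to 1 d.p. → 3 s.f.
Carrying full precision, 71.24 ÷ 14.518 = 4.90701198512…; keep min(3, 3) = 3 s.f.
Rounded to 3 significant figures: 4.91.

4.91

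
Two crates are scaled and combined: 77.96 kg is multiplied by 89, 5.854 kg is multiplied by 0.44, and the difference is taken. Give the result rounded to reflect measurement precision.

77.96 × 89 = 6938.44 → 6.9 × 10³ kg (2 s.f., last digit at the 10^2 place).
5.854 × 0.44 = 2.57576 → 2.6 kg (2 s.f., last digit at the 10^-1 place).
Difference: 6935.86424 kg; keep the coarser place, 10^2.
Result: 6.9 × 10³ kg.

6.9 × 10³ kg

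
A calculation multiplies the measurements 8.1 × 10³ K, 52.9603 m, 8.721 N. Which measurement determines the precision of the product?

8.1 × 10³ K → 2 s.f.; 52.9603 m → 6 s.f.; 8.721 N → 4 s.f.
The fewest is 2 significant figures, from 8.1 × 10³ K.

8.1 × 10³ K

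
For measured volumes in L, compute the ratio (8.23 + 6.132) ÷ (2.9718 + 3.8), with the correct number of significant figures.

2.1

8.23 + 6.132 = 14.362, limited to 2 d.p. → 4 s.f.; 2.9718 + 3.8 = 6.7718, limited to 1 d.p. → 2 s.f.
Carrying full precision, 14.362 ÷ 6.7718 = 2.12085413036…; keep min(4, 2) = 2 s.f.
Rounded to 2 significant figures: 2.1.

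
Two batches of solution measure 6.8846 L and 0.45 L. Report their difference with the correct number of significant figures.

6.8846 L − 0.45 L = 6.4346 L.
Addition/subtraction keeps the fewest decimal places: 6.8846 → 4 decimal places, 0.45 → 2 decimal places; limit is 2.
Rounded to 2 decimal places: 6.43 L.

6.43 L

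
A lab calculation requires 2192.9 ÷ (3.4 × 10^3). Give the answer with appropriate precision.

2192.9 ÷ (3.4 × 10^3) = 0.644970588235…
Multiplication/division keeps the fewest significant figures: 2192.9 → 5 s.f., 3.4 × 10^3 → 2 s.f.; limit is 2.
Rounded to 2 significant figures: 0.64.

0.64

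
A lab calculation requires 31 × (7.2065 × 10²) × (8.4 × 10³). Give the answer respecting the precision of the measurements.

31 × (7.2065 × 10²) × (8.4 × 10³) = 187657260
Multiplication/division keeps the fewest significant figures: 31 → 2 s.f., 7.2065 × 10² → 5 s.f., 8.4 × 10³ → 2 s.f.; limit is 2.
Rounded to 2 significant figures: 1.9 × 10⁸.

1.9 × 10⁸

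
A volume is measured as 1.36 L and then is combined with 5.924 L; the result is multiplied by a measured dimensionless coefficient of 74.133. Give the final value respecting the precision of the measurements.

1.36 L + 5.924 L = 7.284 L; the sum is limited to 2 decimal places (3 s.f.).
Carrying full precision, 7.284 × 74.133 = 539.984772 L; 74.133 has 5 s.f., so the result keeps min(3, 5) = 3 s.f.
Rounded to 3 significant figures: 5.40 × 10^2 L.

5.40 × 10^2 L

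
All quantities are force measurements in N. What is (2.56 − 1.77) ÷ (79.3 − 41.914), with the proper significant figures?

2.56 − 1.77 = 0.79, limited to 2 d.p. → 2 s.f.; 79.3 − 41.914 = 37.386, limited to 1 d.p. → 3 s.f.
Carrying full precision, 0.79 ÷ 37.386 = 0.0211309046167…; keep min(2, 3) = 2 s.f.
Rounded to 2 significant figures: 0.021.

0.021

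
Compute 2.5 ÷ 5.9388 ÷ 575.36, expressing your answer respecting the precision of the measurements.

7.3 × 10^-4

2.5 ÷ 5.9388 ÷ 575.36 = 0.000731647079034…
Multiplication/division keeps the fewest significant figures: 2.5 → 2 s.f., 5.9388 → 5 s.f., 575.36 → 5 s.f.; limit is 2.
Rounded to 2 significant figures: 7.3 × 10^-4.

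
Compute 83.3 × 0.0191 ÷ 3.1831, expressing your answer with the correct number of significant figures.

83.3 × 0.0191 ÷ 3.1831 = 0.49983663724…
Multiplication/division keeps the fewest significant figures: 83.3 → 3 s.f., 0.0191 → 3 s.f., 3.1831 → 5 s.f.; limit is 3.
Rounded to 3 significant figures: 0.500.

0.500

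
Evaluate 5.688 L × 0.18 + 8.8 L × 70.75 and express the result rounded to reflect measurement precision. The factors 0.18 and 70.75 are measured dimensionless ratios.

6.2 × 10² L

5.688 × 0.18 = 1.02384 → 1.0 L (2 s.f., last digit at the 10^-1 place).
8.8 × 70.75 = 622.6 → 6.2 × 10² L (2 s.f., last digit at the 10^1 place).
Sum: 623.62384 L; keep the coarser place, 10^1.
Result: 6.2 × 10² L.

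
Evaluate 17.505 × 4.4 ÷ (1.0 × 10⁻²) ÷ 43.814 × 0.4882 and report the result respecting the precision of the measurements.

86

17.505 × 4.4 ÷ (1.0 × 10⁻²) ÷ 43.814 × 0.4882 = 85.8222038618…
Multiplication/division keeps the fewest significant figures: 17.505 → 5 s.f., 4.4 → 2 s.f., 1.0 × 10⁻² → 2 s.f., 43.814 → 5 s.f., 0.4882 → 4 s.f.; limit is 2.
Rounded to 2 significant figures: 86.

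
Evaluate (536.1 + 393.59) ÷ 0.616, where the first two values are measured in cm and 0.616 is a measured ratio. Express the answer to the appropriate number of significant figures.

536.1 cm + 393.59 cm = 929.69 cm; the sum is limited to 1 decimal place (4 s.f.).
Carrying full precision, 929.69 ÷ 0.616 = 1509.23701299… cm; 0.616 has 3 s.f., so the result keeps min(4, 3) = 3 s.f.
Rounded to 3 significant figures: 1.51 × 10^3 cm.

1.51 × 10^3 cm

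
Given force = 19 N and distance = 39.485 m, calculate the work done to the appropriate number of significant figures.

7.5 × 10² J

work done = 19 N × 39.485 m = 750.215 J.
19 has 2 significant figures; 39.485 has 5.
Division/multiplication keeps the fewest: 2 significant figures.
Rounded: 7.5 × 10² J.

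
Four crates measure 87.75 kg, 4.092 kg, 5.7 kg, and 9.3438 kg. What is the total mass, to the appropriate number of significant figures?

87.75 kg + 4.092 kg + 5.7 kg + 9.3438 kg = 106.8858 kg.
Addition/subtraction keeps the fewest decimal places: 87.75 → 2 decimal places, 4.092 → 3 decimal places, 5.7 → 1 decimal place, 9.3438 → 4 decimal places; limit is 1.
Rounded to 1 decimal place: 106.9 kg.

106.9 kg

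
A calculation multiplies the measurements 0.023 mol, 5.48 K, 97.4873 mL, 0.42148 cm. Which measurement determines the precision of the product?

0.023 mol

0.023 mol → 2 s.f.; 5.48 K → 3 s.f.; 97.4873 mL → 6 s.f.; 0.42148 cm → 5 s.f.
The fewest is 2 significant figures, from 0.023 mol.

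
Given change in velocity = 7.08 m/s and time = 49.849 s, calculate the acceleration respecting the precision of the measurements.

acceleration = 7.08 m/s ÷ 49.849 s = 0.142028927361… m/s².
7.08 has 3 significant figures; 49.849 has 5.
Division/multiplication keeps the fewest: 3 significant figures.
Rounded: 0.142 m/s².

0.142 m/s²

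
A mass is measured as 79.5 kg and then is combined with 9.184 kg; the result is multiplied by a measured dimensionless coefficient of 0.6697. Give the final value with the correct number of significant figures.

59.4 kg

79.5 kg + 9.184 kg = 88.684 kg; the sum is limited to 1 decimal place (3 s.f.).
Carrying full precision, 88.684 × 0.6697 = 59.3916748 kg; 0.6697 has 4 s.f., so the result keeps min(3, 4) = 3 s.f.
Rounded to 3 significant figures: 59.4 kg.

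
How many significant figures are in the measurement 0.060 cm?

2

0.060: leading zeros are not significant; trailing zeros after a decimal point are significant.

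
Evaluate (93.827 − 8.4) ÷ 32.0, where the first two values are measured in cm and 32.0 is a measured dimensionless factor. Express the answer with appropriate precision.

2.67 cm

93.827 cm − 8.4 cm = 85.427 cm; the difference is limited to 1 decimal place (3 s.f.).
Carrying full precision, 85.427 ÷ 32.0 = 2.66959375 cm; 32.0 has 3 s.f., so the result keeps min(3, 3) = 3 s.f.
Rounded to 3 significant figures: 2.67 cm.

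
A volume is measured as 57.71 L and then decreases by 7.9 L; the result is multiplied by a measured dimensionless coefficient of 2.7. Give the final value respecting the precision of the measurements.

1.3 × 10² L

57.71 L − 7.9 L = 49.81 L; the difference is limited to 1 decimal place (3 s.f.).
Carrying full precision, 49.81 × 2.7 = 134.487 L; 2.7 has 2 s.f., so the result keeps min(3, 2) = 2 s.f.
Rounded to 2 significant figures: 1.3 × 10² L.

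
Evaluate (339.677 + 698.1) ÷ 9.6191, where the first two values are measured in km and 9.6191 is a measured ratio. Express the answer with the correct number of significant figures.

107.89 km

339.677 km + 698.1 km = 1037.777 km; the sum is limited to 1 decimal place (5 s.f.).
Carrying full precision, 1037.777 ÷ 9.6191 = 107.887120417… km; 9.6191 has 5 s.f., so the result keeps min(5, 5) = 5 s.f.
Rounded to 5 significant figures: 107.89 km.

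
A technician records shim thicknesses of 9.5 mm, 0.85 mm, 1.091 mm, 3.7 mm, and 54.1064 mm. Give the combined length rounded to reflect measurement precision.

9.5 mm + 0.85 mm + 1.091 mm + 3.7 mm + 54.1064 mm = 69.2474 mm.
Addition/subtraction keeps the fewest decimal places: 9.5 → 1 decimal place, 0.85 → 2 decimal places, 1.091 → 3 decimal places, 3.7 → 1 decimal place, 54.1064 → 4 decimal places; limit is 1.
Rounded to 1 decimal place: 69.2 mm.

69.2 mm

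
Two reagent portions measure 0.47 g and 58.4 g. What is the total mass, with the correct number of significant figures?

58.9 g

0.47 g + 58.4 g = 58.87 g.
Addition/subtraction keeps the fewest decimal places: 0.47 → 2 decimal places, 58.4 → 1 decimal place; limit is 1.
Rounded to 1 decimal place: 58.9 g.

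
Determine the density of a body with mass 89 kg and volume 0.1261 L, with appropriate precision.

7.1 × 10² kg/L

density = 89 kg ÷ 0.1261 L = 705.789056305… kg/L.
89 has 2 significant figures; 0.1261 has 4.
Division/multiplication keeps the fewest: 2 significant figures.
Rounded: 7.1 × 10² kg/L.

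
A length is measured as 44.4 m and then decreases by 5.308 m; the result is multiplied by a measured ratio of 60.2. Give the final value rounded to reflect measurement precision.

44.4 m − 5.308 m = 39.092 m; the difference is limited to 1 decimal place (3 s.f.).
Carrying full precision, 39.092 × 60.2 = 2353.3384 m; 60.2 has 3 s.f., so the result keeps min(3, 3) = 3 s.f.
Rounded to 3 significant figures: 2.35 × 10³ m.

2.35 × 10³ m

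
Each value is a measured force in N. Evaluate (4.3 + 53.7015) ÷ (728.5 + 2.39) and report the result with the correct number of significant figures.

0.0794

4.3 + 53.7015 = 58.0015, limited to 1 d.p. → 3 s.f.; 728.5 + 2.39 = 730.89, limited to 1 d.p. → 4 s.f.
Carrying full precision, 58.0015 ÷ 730.89 = 0.0793573588365…; keep min(3, 4) = 3 s.f.
Rounded to 3 significant figures: 0.0794.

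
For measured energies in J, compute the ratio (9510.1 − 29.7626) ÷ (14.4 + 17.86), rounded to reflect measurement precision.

9510.1 − 29.7626 = 9480.3374, limited to 1 d.p. → 5 s.f.; 14.4 + 17.86 = 32.26, limited to 1 d.p. → 3 s.f.
Carrying full precision, 9480.3374 ÷ 32.26 = 293.87282703…; keep min(5, 3) = 3 s.f.
Rounded to 3 significant figures: 294.

294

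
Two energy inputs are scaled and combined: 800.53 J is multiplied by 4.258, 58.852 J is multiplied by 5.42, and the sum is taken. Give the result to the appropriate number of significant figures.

800.53 × 4.258 = 3408.65674 → 3.409 × 10³ J (4 s.f., last digit at the 10^0 place).
58.852 × 5.42 = 318.97784 → 319 J (3 s.f., last digit at the 10^0 place).
Sum: 3727.63458 J; keep the coarser place, 10^0.
Result: 3.728 × 10³ J.

3.728 × 10³ J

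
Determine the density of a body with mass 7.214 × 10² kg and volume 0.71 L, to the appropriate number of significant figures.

1.0 × 10³ kg/L

density = 7.214 × 10² kg ÷ 0.71 L = 1016.05633803… kg/L.
7.214 × 10² has 4 significant figures; 0.71 has 2.
Division/multiplication keeps the fewest: 2 significant figures.
Rounded: 1.0 × 10³ kg/L.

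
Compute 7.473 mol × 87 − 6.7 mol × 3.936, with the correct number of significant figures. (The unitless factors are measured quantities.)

7.473 × 87 = 650.151 → 6.5 × 10² mol (2 s.f., last digit at the 10^1 place).
6.7 × 3.936 = 26.3712 → 26 mol (2 s.f., last digit at the 10^0 place).
Difference: 623.7798 mol; keep the coarser place, 10^1.
Result: 6.2 × 10² mol.

6.2 × 10² mol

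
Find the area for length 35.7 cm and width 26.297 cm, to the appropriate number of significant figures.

939 cm²

area = 35.7 cm × 26.297 cm = 938.8029 cm².
35.7 has 3 significant figures; 26.297 has 5.
Division/multiplication keeps the fewest: 3 significant figures.
Rounded: 939 cm².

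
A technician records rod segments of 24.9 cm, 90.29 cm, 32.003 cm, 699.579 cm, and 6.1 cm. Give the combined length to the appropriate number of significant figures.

24.9 cm + 90.29 cm + 32.003 cm + 699.579 cm + 6.1 cm = 852.872 cm.
Addition/subtraction keeps the fewest decimal places: 24.9 → 1 decimal place, 90.29 → 2 decimal places, 32.003 → 3 decimal places, 699.579 → 3 decimal places, 6.1 → 1 decimal place; limit is 1.
Rounded to 1 decimal place: 852.9 cm.

852.9 cm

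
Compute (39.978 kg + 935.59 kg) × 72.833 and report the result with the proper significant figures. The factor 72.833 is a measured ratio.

71054 kg

39.978 kg + 935.59 kg = 975.568 kg; the sum is limited to 2 decimal places (5 s.f.).
Carrying full precision, 975.568 × 72.833 = 71053.544144 kg; 72.833 has 5 s.f., so the result keeps min(5, 5) = 5 s.f.
Rounded to 5 significant figures: 71054 kg.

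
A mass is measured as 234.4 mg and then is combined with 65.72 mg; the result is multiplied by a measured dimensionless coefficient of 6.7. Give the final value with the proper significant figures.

2.0 × 10³ mg

234.4 mg + 65.72 mg = 300.12 mg; the sum is limited to 1 decimal place (4 s.f.).
Carrying full precision, 300.12 × 6.7 = 2010.804 mg; 6.7 has 2 s.f., so the result keeps min(4, 2) = 2 s.f.
Rounded to 2 significant figures: 2.0 × 10³ mg.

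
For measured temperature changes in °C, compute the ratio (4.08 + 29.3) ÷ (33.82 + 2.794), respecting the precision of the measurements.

0.912

4.08 + 29.3 = 33.38, limited to 1 d.p. → 3 s.f.; 33.82 + 2.794 = 36.614, limited to 2 d.p. → 4 s.f.
Carrying full precision, 33.38 ÷ 36.614 = 0.911673130497…; keep min(3, 4) = 3 s.f.
Rounded to 3 significant figures: 0.912.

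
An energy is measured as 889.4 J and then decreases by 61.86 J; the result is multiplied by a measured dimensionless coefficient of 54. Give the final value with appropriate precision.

889.4 J − 61.86 J = 827.54 J; the difference is limited to 1 decimal place (4 s.f.).
Carrying full precision, 827.54 × 54 = 44687.16 J; 54 has 2 s.f., so the result keeps min(4, 2) = 2 s.f.
Rounded to 2 significant figures: 4.5 × 10⁴ J.

4.5 × 10⁴ J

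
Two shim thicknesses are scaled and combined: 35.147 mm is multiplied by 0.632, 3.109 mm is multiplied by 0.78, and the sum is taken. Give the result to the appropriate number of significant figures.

24.6 mm

35.147 × 0.632 = 22.212904 → 22.2 mm (3 s.f., last digit at the 10^-1 place).
3.109 × 0.78 = 2.42502 → 2.4 mm (2 s.f., last digit at the 10^-1 place).
Sum: 24.637924 mm; keep the coarser place, 10^-1.
Result: 24.6 mm.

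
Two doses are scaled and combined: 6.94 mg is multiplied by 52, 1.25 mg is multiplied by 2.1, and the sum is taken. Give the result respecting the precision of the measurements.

3.6 × 10^2 mg

6.94 × 52 = 360.88 → 3.6 × 10^2 mg (2 s.f., last digit at the 10^1 place).
1.25 × 2.1 = 2.625 → 2.6 mg (2 s.f., last digit at the 10^-1 place).
Sum: 363.505 mg; keep the coarser place, 10^1.
Result: 3.6 × 10^2 mg.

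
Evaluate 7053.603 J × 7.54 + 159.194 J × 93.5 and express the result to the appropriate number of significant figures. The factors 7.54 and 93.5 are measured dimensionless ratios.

7053.603 × 7.54 = 53184.16662 → 5.32 × 10⁴ J (3 s.f., last digit at the 10^2 place).
159.194 × 93.5 = 14884.639 → 1.49 × 10⁴ J (3 s.f., last digit at the 10^2 place).
Sum: 68068.80562 J; keep the coarser place, 10^2.
Result: 6.81 × 10⁴ J.

6.81 × 10⁴ J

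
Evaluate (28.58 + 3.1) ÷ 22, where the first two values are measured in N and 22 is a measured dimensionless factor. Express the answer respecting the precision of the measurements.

1.4 N

28.58 N + 3.1 N = 31.68 N; the sum is limited to 1 decimal place (3 s.f.).
Carrying full precision, 31.68 ÷ 22 = 1.44 N; 22 has 2 s.f., so the result keeps min(3, 2) = 2 s.f.
Rounded to 2 significant figures: 1.4 N.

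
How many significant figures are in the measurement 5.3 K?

2

5.3: every digit is nonzero and significant.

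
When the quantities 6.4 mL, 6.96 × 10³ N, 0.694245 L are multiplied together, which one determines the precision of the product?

6.4 mL → 2 s.f.; 6.96 × 10³ N → 3 s.f.; 0.694245 L → 6 s.f.
The fewest is 2 significant figures, from 6.4 mL.

6.4 mL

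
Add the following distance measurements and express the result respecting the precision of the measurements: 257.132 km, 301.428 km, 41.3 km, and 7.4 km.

257.132 km + 301.428 km + 41.3 km + 7.4 km = 607.260 km.
Addition/subtraction keeps the fewest decimal places: 257.132 → 3 decimal places, 301.428 → 3 decimal places, 41.3 → 1 decimal place, 7.4 → 1 decimal place; limit is 1.
Rounded to 1 decimal place: 607.3 km.

607.3 km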